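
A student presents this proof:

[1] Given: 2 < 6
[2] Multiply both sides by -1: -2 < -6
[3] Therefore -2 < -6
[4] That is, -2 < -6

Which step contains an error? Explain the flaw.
Step 2: Multiply both sides by -1: -2 < -6

Step 2 multiplies both sides by -1 but fails to reverse the inequality sign. When multiplying (or dividing) an inequality by a negative number, the direction must be reversed. Since 2 < 6, we should get -2 > -6, i.e., -2 > -6.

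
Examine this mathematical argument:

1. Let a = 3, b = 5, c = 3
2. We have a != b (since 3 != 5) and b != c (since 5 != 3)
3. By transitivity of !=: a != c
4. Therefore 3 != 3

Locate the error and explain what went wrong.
Step 3: By transitivity of !=: a != c

Step 3 incorrectly applies transitivity to the '!=' relation. Transitivity states: if a R b and b R c, then a R c. However, '!=' is not transitive. Counterexample: 3 != 5 and 5 != 3, but 3 = 3 (both equal 3). Transitivity holds for relations like <, <=, =, but not for !=.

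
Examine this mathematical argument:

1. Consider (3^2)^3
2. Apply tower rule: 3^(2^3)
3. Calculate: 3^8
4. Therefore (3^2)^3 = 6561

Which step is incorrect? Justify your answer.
Step 2: Apply tower rule: 3^(2^3)

Step 2 incorrectly states that (a^b)^c = a^(b^c). The correct rule is (a^b)^c = a^(b×c). The actual value is (3^2)^3 = 3^6 = 729, not 3^8 = 6561.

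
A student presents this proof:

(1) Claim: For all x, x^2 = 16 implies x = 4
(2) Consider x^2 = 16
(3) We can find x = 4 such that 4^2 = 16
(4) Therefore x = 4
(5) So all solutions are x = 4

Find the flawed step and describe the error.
Step 4: Therefore x = 4

Step 4 incorrectly concludes that x = 4 is the only solution. The proof shows that x = 4 is A solution (existence), but does not show it is the ONLY solution (uniqueness). In fact, x = -4 is also a solution since (-4)^2 = 16. Finding one solution doesn't prove there are no others.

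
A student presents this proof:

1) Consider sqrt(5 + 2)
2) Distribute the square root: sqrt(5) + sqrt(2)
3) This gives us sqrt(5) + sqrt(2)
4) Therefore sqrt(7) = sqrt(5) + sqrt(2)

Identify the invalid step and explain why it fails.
Step 2: Distribute the square root: sqrt(5) + sqrt(2)

Step 2 incorrectly 'distributes' the square root over addition. The square root function does not distribute: sqrt(a + b) ≠ sqrt(a) + sqrt(b). In fact, sqrt(5 + 2) = sqrt(7) ≈ 2.6458, while sqrt(5) + sqrt(2) ≈ 3.6503.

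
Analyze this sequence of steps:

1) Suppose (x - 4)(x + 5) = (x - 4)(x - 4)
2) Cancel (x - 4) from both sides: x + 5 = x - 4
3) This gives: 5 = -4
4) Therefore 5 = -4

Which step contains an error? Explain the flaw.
Step 2: Cancel (x - 4) from both sides: x + 5 = x - 4

Step 2 cancels (x - 4) from both sides. This is only valid if (x - 4) ≠ 0, i.e., x ≠ 4. When x = 4, both sides equal zero regardless of the other factors. The correct approach requires considering x = 4 as a separate case.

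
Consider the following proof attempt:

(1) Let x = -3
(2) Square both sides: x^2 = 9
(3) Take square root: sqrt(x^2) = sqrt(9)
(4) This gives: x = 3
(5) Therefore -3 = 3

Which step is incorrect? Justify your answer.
Step 4: This gives: x = 3

Step 4 incorrectly states that sqrt(x^2) = x. The correct identity is sqrt(x^2) = |x|. Since x = -3 < 0, we have sqrt(x^2) = |-3| = 3, not x = -3.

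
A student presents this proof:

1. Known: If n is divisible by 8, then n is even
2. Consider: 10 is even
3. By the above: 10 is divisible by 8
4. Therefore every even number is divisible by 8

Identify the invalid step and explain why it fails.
Step 3: By the above: 10 is divisible by 8

Step 3 commits the fallacy of affirming the consequent. The known fact 'divisible by 8 → even' does NOT imply 'even → divisible by 8'. That would be the converse, which is false. For example, 10 is even but 10 ÷ 8 = 1.25, which is not an integer.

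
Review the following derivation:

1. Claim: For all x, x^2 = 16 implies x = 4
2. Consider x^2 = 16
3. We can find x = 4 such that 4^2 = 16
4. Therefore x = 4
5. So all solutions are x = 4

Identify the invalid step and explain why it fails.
Step 4: Therefore x = 4

Step 4 incorrectly concludes that x = 4 is the only solution. The proof shows that x = 4 is A solution (existence), but does not show it is the ONLY solution (uniqueness). In fact, x = -4 is also a solution since (-4)^2 = 16. Finding one solution doesn't prove there are no others.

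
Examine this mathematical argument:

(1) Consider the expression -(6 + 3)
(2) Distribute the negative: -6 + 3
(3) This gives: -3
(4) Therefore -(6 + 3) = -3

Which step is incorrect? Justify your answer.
Step 2: Distribute the negative: -6 + 3

Step 2 incorrectly distributes the negative sign. The correct distribution is -(6 + 3) = -6 - 3 = -9. The negative must be applied to both terms, not just the first. The error treats -(6 + 3) as -6 + 3, which equals -3 instead of -9.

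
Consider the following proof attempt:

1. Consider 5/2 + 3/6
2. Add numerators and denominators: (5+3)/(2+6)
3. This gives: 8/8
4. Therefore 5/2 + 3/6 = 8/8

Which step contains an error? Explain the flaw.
Step 2: Add numerators and denominators: (5+3)/(2+6)

Step 2 incorrectly adds fractions by separately adding numerators and denominators. This is wrong. The correct method requires a common denominator: 5/2 + 3/6 = (5×6 + 3×2)/(2×6) = 36/12 = 3. The method used gives 8/8, which is different.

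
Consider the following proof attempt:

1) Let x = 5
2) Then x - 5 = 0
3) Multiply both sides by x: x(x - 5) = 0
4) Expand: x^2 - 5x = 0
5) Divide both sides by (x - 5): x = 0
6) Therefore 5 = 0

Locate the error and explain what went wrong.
Step 5: Divide both sides by (x - 5): x = 0

Step 5 divides both sides by (x - 5). However, since x = 5, we have (x - 5) = 0. Division by zero is undefined, making this step invalid.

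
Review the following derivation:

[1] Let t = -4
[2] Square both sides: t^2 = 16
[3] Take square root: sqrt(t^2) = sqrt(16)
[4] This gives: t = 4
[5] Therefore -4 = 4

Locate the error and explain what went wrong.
Step 4: This gives: t = 4

Step 4 incorrectly states that sqrt(t^2) = t. The correct identity is sqrt(t^2) = |t|. Since t = -4 < 0, we have sqrt(t^2) = |-4| = 4, not t = -4.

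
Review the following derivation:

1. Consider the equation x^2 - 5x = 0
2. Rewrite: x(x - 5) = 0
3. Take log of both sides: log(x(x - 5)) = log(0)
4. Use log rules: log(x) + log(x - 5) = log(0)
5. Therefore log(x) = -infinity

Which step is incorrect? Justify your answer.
Step 3: Take log of both sides: log(x(x - 5)) = log(0)

Step 3 takes the logarithm of both sides, resulting in log(0) on the right side. The logarithm is only defined for positive numbers; log(0) is undefined (approaches negative infinity). This operation is invalid.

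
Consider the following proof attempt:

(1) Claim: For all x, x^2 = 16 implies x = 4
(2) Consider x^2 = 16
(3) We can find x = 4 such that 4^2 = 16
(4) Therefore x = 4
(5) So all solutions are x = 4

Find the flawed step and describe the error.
Step 4: Therefore x = 4

Step 4 incorrectly concludes that x = 4 is the only solution. The proof shows that x = 4 is A solution (existence), but does not show it is the ONLY solution (uniqueness). In fact, x = -4 is also a solution since (-4)^2 = 16. Finding one solution doesn't prove there are no others.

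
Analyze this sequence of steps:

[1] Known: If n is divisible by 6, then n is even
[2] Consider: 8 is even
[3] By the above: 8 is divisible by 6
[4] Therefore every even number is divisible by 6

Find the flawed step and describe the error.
Step 3: By the above: 8 is divisible by 6

Step 3 commits the fallacy of affirming the consequent. The known fact 'divisible by 6 → even' does NOT imply 'even → divisible by 6'. That would be the converse, which is false. For example, 8 is even but 8 ÷ 6 = 1.33, which is not an integer.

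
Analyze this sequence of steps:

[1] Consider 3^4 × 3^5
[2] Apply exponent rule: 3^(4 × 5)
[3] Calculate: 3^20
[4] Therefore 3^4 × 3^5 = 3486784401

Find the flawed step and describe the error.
Step 2: Apply exponent rule: 3^(4 × 5)

Step 2 incorrectly states that a^b × a^c = a^(b×c). The correct rule is a^b × a^c = a^(b+c). The actual value is 3^4 × 3^5 = 3^9 = 19683, not 3^20 = 3486784401.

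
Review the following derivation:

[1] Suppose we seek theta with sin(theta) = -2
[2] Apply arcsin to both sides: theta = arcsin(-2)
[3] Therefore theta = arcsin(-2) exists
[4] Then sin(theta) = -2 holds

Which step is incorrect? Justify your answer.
Step 2: Apply arcsin to both sides: theta = arcsin(-2)

Step 2 applies arcsin to -2. However, arcsin(x) is only defined for x in [-1, 1] because sin(theta) can only produce values in that range. Since |-2| > 1, arcsin(-2) is undefined. There is no angle whose sine equals -2.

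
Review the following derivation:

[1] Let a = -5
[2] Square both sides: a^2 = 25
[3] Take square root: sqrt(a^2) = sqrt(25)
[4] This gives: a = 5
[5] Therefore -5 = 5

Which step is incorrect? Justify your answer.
Step 4: This gives: a = 5

Step 4 incorrectly states that sqrt(a^2) = a. The correct identity is sqrt(a^2) = |a|. Since a = -5 < 0, we have sqrt(a^2) = |-5| = 5, not a = -5.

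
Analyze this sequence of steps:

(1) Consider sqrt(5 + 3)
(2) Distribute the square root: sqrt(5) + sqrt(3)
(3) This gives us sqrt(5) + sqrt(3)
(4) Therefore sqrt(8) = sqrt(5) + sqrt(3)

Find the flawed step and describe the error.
Step 2: Distribute the square root: sqrt(5) + sqrt(3)

Step 2 incorrectly 'distributes' the square root over addition. The square root function does not distribute: sqrt(a + b) ≠ sqrt(a) + sqrt(b). In fact, sqrt(5 + 3) = sqrt(8) ≈ 2.8284, while sqrt(5) + sqrt(3) ≈ 3.9681.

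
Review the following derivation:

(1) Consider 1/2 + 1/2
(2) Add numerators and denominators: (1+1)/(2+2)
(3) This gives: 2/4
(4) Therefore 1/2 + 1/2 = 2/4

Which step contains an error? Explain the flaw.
Step 2: Add numerators and denominators: (1+1)/(2+2)

Step 2 incorrectly adds fractions by separately adding numerators and denominators. This is wrong. The correct method requires a common denominator: 1/2 + 1/2 = (1×2 + 1×2)/(2×2) = 4/4 = 1. The method used gives 2/4, which is different.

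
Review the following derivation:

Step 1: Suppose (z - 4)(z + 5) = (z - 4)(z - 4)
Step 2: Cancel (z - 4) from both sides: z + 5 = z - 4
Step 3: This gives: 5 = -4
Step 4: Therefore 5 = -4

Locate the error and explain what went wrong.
Step 2: Cancel (z - 4) from both sides: z + 5 = z - 4

Step 2 cancels (z - 4) from both sides. This is only valid if (z - 4) ≠ 0, i.e., z ≠ 4. When z = 4, both sides equal zero regardless of the other factors. The correct approach requires considering z = 4 as a separate case.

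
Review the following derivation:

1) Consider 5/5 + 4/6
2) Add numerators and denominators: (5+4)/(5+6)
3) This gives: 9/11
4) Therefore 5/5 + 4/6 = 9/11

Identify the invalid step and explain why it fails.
Step 2: Add numerators and denominators: (5+4)/(5+6)

Step 2 incorrectly adds fractions by separately adding numerators and denominators. This is wrong. The correct method requires a common denominator: 5/5 + 4/6 = (5×6 + 4×5)/(5×6) = 50/30 = 5/3. The method used gives 9/11, which is different.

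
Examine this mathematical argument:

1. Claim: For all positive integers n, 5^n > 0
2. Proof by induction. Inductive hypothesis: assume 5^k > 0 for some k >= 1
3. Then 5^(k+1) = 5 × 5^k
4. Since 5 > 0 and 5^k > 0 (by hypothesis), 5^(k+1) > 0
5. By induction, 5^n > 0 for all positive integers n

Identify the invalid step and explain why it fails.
Step 5: By induction, 5^n > 0 for all positive integers n

Step 5 concludes the proof by induction, but no base case was ever established. A valid induction proof requires: (1) a base case proving 5^1 > 0, and (2) an inductive step showing IF 5^k > 0 THEN 5^(k+1) > 0. Steps 2-4 correctly establish the inductive step, but without the base case the conclusion in step 5 does not follow.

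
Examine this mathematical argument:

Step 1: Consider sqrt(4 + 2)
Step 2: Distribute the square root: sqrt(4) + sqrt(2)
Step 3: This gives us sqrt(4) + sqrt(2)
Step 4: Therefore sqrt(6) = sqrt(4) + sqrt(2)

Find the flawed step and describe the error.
Step 2: Distribute the square root: sqrt(4) + sqrt(2)

Step 2 incorrectly 'distributes' the square root over addition. The square root function does not distribute: sqrt(a + b) ≠ sqrt(a) + sqrt(b). In fact, sqrt(4 + 2) = sqrt(6) ≈ 2.4495, while sqrt(4) + sqrt(2) ≈ 3.4142.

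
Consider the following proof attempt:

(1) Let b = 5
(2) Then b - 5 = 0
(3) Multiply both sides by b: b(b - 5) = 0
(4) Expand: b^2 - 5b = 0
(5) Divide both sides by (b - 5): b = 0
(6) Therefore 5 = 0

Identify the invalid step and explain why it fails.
Step 5: Divide both sides by (b - 5): b = 0

Step 5 divides both sides by (b - 5). However, since b = 5, we have (b - 5) = 0. Division by zero is undefined, making this step invalid.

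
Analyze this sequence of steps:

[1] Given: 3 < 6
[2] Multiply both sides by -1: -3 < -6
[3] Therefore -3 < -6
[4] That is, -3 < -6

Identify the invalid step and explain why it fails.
Step 2: Multiply both sides by -1: -3 < -6

Step 2 multiplies both sides by -1 but fails to reverse the inequality sign. When multiplying (or dividing) an inequality by a negative number, the direction must be reversed. Since 3 < 6, we should get -3 > -6, i.e., -3 > -6.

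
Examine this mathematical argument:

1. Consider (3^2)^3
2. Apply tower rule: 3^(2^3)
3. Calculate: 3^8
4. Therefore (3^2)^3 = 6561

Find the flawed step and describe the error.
Step 2: Apply tower rule: 3^(2^3)

Step 2 incorrectly states that (a^b)^c = a^(b^c). The correct rule is (a^b)^c = a^(b×c). The actual value is (3^2)^3 = 3^6 = 729, not 3^8 = 6561.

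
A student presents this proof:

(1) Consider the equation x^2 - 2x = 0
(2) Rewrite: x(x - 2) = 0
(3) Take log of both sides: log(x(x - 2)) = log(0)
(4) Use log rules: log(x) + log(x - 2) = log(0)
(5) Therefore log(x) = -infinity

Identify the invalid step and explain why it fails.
Step 3: Take log of both sides: log(x(x - 2)) = log(0)

Step 3 takes the logarithm of both sides, resulting in log(0) on the right side. The logarithm is only defined for positive numbers; log(0) is undefined (approaches negative infinity). This operation is invalid.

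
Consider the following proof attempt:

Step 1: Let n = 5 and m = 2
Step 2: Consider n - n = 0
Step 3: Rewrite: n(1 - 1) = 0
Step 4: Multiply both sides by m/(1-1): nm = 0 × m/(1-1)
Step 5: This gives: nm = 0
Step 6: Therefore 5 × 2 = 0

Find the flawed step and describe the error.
Step 4: Multiply both sides by m/(1-1): nm = 0 × m/(1-1)

Step 4 multiplies both sides by m/(1-1). However, 1-1 = 0, so this is multiplication by m/0, which is undefined. We cannot multiply by an undefined expression.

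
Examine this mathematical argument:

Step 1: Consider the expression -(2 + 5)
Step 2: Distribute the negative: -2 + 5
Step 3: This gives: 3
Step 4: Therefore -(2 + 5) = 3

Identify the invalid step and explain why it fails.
Step 2: Distribute the negative: -2 + 5

Step 2 incorrectly distributes the negative sign. The correct distribution is -(2 + 5) = -2 - 5 = -7. The negative must be applied to both terms, not just the first. The error treats -(2 + 5) as -2 + 5, which equals 3 instead of -7.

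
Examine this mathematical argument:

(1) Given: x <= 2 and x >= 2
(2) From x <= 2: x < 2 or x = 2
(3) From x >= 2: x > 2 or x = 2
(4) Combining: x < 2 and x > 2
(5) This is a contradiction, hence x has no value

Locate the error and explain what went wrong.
Step 4: Combining: x < 2 and x > 2

Step 4 incorrectly combines the conditions. From x <= 2 and x >= 2, the intersection is x = 2. The error treats the 'or' cases as 'and' requirements. The correct conclusion is that x = 2 is the unique solution, not that no solution exists.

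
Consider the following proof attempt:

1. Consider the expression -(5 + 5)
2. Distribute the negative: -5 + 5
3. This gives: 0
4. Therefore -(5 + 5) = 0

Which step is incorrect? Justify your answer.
Step 2: Distribute the negative: -5 + 5

Step 2 incorrectly distributes the negative sign. The correct distribution is -(5 + 5) = -5 - 5 = -10. The negative must be applied to both terms, not just the first. The error treats -(5 + 5) as -5 + 5, which equals 0 instead of -10.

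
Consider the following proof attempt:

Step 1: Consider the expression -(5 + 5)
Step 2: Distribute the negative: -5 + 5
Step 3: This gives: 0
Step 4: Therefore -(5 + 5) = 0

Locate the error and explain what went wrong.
Step 2: Distribute the negative: -5 + 5

Step 2 incorrectly distributes the negative sign. The correct distribution is -(5 + 5) = -5 - 5 = -10. The negative must be applied to both terms, not just the first. The error treats -(5 + 5) as -5 + 5, which equals 0 instead of -10.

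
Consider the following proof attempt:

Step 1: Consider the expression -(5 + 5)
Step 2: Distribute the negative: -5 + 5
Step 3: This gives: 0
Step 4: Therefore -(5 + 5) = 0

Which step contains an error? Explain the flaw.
Step 2: Distribute the negative: -5 + 5

Step 2 incorrectly distributes the negative sign. The correct distribution is -(5 + 5) = -5 - 5 = -10. The negative must be applied to both terms, not just the first. The error treats -(5 + 5) as -5 + 5, which equals 0 instead of -10.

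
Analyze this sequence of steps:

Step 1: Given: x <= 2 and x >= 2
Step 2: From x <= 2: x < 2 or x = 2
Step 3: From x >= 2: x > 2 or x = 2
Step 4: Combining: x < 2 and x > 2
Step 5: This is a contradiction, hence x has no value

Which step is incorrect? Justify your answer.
Step 4: Combining: x < 2 and x > 2

Step 4 incorrectly combines the conditions. From x <= 2 and x >= 2, the intersection is x = 2. The error treats the 'or' cases as 'and' requirements. The correct conclusion is that x = 2 is the unique solution, not that no solution exists.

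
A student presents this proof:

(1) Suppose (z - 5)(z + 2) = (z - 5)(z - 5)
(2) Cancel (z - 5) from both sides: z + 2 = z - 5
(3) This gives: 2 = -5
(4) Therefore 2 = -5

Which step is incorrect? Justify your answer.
Step 2: Cancel (z - 5) from both sides: z + 2 = z - 5

Step 2 cancels (z - 5) from both sides. This is only valid if (z - 5) ≠ 0, i.e., z ≠ 5. When z = 5, both sides equal zero regardless of the other factors. The correct approach requires considering z = 5 as a separate case.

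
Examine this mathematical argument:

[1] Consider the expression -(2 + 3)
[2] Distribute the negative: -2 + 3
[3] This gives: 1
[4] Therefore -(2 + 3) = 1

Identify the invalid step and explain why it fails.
Step 2: Distribute the negative: -2 + 3

Step 2 incorrectly distributes the negative sign. The correct distribution is -(2 + 3) = -2 - 3 = -5. The negative must be applied to both terms, not just the first. The error treats -(2 + 3) as -2 + 3, which equals 1 instead of -5.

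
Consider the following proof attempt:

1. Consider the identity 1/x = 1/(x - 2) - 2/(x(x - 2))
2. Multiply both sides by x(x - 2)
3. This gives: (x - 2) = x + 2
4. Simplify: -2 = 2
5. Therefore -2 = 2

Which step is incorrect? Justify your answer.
Step 3: This gives: (x - 2) = x + 2

Step 3 makes a sign error when clearing denominators. Multiplying -2/(x(x - 2)) by x(x - 2) gives -2, not +2. The correct result is (x - 2) = x - 2, which is trivially true, not (x - 2) = x + 2. (Step 1 is a valid identity: 1/(x - 2) - 2/(x(x - 2)) = (x - 2)/(x(x - 2)) = 1/x.)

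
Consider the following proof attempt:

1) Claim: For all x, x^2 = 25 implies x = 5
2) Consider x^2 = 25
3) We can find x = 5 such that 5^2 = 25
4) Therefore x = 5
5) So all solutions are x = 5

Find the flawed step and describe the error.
Step 4: Therefore x = 5

Step 4 incorrectly concludes that x = 5 is the only solution. The proof shows that x = 5 is A solution (existence), but does not show it is the ONLY solution (uniqueness). In fact, x = -5 is also a solution since (-5)^2 = 25. Finding one solution doesn't prove there are no others.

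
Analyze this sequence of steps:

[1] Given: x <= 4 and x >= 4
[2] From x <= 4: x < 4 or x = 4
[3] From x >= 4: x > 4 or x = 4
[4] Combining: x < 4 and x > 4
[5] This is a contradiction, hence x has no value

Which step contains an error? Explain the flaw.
Step 4: Combining: x < 4 and x > 4

Step 4 incorrectly combines the conditions. From x <= 4 and x >= 4, the intersection is x = 4. The error treats the 'or' cases as 'and' requirements. The correct conclusion is that x = 4 is the unique solution, not that no solution exists.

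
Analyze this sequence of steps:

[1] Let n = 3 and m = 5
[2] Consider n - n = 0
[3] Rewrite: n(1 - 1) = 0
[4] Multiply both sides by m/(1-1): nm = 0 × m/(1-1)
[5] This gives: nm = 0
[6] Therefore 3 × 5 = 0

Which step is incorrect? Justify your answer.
Step 4: Multiply both sides by m/(1-1): nm = 0 × m/(1-1)

Step 4 multiplies both sides by m/(1-1). However, 1-1 = 0, so this is multiplication by m/0, which is undefined. We cannot multiply by an undefined expression.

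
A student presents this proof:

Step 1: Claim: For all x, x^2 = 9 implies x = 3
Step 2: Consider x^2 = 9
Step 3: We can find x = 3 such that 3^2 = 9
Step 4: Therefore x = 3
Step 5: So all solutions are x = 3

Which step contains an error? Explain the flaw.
Step 4: Therefore x = 3

Step 4 incorrectly concludes that x = 3 is the only solution. The proof shows that x = 3 is A solution (existence), but does not show it is the ONLY solution (uniqueness). In fact, x = -3 is also a solution since (-3)^2 = 9. Finding one solution doesn't prove there are no others.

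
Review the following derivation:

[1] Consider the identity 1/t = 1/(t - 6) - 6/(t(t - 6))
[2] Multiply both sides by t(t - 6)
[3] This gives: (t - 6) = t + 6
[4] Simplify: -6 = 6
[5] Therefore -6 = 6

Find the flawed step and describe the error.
Step 3: This gives: (t - 6) = t + 6

Step 3 makes a sign error when clearing denominators. Multiplying -6/(t(t - 6)) by t(t - 6) gives -6, not +6. The correct result is (t - 6) = t - 6, which is trivially true, not (t - 6) = t + 6. (Step 1 is a valid identity: 1/(t - 6) - 6/(t(t - 6)) = (t - 6)/(t(t - 6)) = 1/t.)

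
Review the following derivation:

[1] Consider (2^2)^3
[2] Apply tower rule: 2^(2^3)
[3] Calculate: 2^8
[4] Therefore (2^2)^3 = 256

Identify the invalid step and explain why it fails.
Step 2: Apply tower rule: 2^(2^3)

Step 2 incorrectly states that (a^b)^c = a^(b^c). The correct rule is (a^b)^c = a^(b×c). The actual value is (2^2)^3 = 2^6 = 64, not 2^8 = 256.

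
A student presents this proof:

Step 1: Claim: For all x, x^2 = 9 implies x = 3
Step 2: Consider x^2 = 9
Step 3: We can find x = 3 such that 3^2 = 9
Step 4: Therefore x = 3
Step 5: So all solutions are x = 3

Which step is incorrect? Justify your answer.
Step 4: Therefore x = 3

Step 4 incorrectly concludes that x = 3 is the only solution. The proof shows that x = 3 is A solution (existence), but does not show it is the ONLY solution (uniqueness). In fact, x = -3 is also a solution since (-3)^2 = 9. Finding one solution doesn't prove there are no others.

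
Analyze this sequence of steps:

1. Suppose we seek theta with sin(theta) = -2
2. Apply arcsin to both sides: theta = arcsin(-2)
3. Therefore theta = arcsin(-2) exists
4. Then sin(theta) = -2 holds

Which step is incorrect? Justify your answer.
Step 2: Apply arcsin to both sides: theta = arcsin(-2)

Step 2 applies arcsin to -2. However, arcsin(x) is only defined for x in [-1, 1] because sin(theta) can only produce values in that range. Since |-2| > 1, arcsin(-2) is undefined. There is no angle whose sine equals -2.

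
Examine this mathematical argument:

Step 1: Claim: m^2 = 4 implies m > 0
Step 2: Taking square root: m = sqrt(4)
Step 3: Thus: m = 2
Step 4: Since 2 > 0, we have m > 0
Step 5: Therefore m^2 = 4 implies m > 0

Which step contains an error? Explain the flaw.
Step 2: Taking square root: m = sqrt(4)

Step 2 takes the square root and assumes the positive root only. The equation m^2 = 4 actually has two solutions: m = 2 and m = -2. The proof silently assumes m > 0 without justification, then uses this assumption to conclude m > 0, which is circular. The counterexample m = -2 shows the claim is false.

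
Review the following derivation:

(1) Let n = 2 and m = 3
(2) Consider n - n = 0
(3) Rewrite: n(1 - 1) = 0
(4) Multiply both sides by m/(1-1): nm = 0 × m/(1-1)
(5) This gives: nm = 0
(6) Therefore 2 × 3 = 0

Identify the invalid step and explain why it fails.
Step 4: Multiply both sides by m/(1-1): nm = 0 × m/(1-1)

Step 4 multiplies both sides by m/(1-1). However, 1-1 = 0, so this is multiplication by m/0, which is undefined. We cannot multiply by an undefined expression.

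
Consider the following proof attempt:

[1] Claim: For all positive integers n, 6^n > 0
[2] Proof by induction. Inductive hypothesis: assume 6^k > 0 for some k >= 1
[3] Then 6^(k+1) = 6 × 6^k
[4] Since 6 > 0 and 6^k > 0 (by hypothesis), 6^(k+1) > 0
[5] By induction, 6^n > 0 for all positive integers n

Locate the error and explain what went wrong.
Step 5: By induction, 6^n > 0 for all positive integers n

Step 5 concludes the proof by induction, but no base case was ever established. A valid induction proof requires: (1) a base case proving 6^1 > 0, and (2) an inductive step showing IF 6^k > 0 THEN 6^(k+1) > 0. Steps 2-4 correctly establish the inductive step, but without the base case the conclusion in step 5 does not follow.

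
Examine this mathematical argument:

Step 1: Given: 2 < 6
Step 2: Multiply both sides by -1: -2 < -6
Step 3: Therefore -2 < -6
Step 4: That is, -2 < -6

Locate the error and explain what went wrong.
Step 2: Multiply both sides by -1: -2 < -6

Step 2 multiplies both sides by -1 but fails to reverse the inequality sign. When multiplying (or dividing) an inequality by a negative number, the direction must be reversed. Since 2 < 6, we should get -2 > -6, i.e., -2 > -6.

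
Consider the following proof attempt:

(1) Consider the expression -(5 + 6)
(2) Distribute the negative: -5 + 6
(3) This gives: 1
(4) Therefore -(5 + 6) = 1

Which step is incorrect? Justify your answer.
Step 2: Distribute the negative: -5 + 6

Step 2 incorrectly distributes the negative sign. The correct distribution is -(5 + 6) = -5 - 6 = -11. The negative must be applied to both terms, not just the first. The error treats -(5 + 6) as -5 + 6, which equals 1 instead of -11.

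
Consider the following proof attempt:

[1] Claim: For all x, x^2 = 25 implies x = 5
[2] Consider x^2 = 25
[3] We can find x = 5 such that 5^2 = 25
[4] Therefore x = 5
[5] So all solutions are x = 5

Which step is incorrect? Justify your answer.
Step 4: Therefore x = 5

Step 4 incorrectly concludes that x = 5 is the only solution. The proof shows that x = 5 is A solution (existence), but does not show it is the ONLY solution (uniqueness). In fact, x = -5 is also a solution since (-5)^2 = 25. Finding one solution doesn't prove there are no others.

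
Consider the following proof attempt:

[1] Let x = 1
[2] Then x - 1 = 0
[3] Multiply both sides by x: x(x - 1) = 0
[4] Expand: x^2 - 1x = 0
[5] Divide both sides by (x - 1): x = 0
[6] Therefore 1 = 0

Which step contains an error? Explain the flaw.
Step 5: Divide both sides by (x - 1): x = 0

Step 5 divides both sides by (x - 1). However, since x = 1, we have (x - 1) = 0. Division by zero is undefined, making this step invalid.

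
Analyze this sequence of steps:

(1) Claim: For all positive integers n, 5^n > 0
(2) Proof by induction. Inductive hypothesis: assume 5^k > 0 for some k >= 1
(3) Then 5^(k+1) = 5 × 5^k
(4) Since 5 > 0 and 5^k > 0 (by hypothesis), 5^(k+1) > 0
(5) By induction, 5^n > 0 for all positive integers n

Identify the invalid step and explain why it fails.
Step 5: By induction, 5^n > 0 for all positive integers n

Step 5 concludes the proof by induction, but no base case was ever established. A valid induction proof requires: (1) a base case proving 5^1 > 0, and (2) an inductive step showing IF 5^k > 0 THEN 5^(k+1) > 0. Steps 2-4 correctly establish the inductive step, but without the base case the conclusion in step 5 does not follow.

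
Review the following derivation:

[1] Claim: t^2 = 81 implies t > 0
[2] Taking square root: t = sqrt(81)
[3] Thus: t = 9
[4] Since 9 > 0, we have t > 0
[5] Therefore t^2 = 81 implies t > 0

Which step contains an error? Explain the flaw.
Step 2: Taking square root: t = sqrt(81)

Step 2 takes the square root and assumes the positive root only. The equation t^2 = 81 actually has two solutions: t = 9 and t = -9. The proof silently assumes t > 0 without justification, then uses this assumption to conclude t > 0, which is circular. The counterexample t = -9 shows the claim is false.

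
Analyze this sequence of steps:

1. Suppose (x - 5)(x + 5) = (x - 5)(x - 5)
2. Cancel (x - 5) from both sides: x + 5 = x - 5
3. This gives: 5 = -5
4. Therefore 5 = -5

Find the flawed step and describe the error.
Step 2: Cancel (x - 5) from both sides: x + 5 = x - 5

Step 2 cancels (x - 5) from both sides. This is only valid if (x - 5) ≠ 0, i.e., x ≠ 5. When x = 5, both sides equal zero regardless of the other factors. The correct approach requires considering x = 5 as a separate case.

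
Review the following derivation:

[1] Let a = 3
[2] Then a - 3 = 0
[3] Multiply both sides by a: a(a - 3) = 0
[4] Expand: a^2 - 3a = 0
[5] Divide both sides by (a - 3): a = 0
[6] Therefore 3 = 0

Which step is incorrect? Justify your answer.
Step 5: Divide both sides by (a - 3): a = 0

Step 5 divides both sides by (a - 3). However, since a = 3, we have (a - 3) = 0. Division by zero is undefined, making this step invalid.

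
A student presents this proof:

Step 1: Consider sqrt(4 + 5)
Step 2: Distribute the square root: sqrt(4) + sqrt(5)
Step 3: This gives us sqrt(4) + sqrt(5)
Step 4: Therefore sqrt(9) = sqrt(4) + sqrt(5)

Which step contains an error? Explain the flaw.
Step 2: Distribute the square root: sqrt(4) + sqrt(5)

Step 2 incorrectly 'distributes' the square root over addition. The square root function does not distribute: sqrt(a + b) ≠ sqrt(a) + sqrt(b). In fact, sqrt(4 + 5) = sqrt(9) ≈ 3.0000, while sqrt(4) + sqrt(5) ≈ 4.2361.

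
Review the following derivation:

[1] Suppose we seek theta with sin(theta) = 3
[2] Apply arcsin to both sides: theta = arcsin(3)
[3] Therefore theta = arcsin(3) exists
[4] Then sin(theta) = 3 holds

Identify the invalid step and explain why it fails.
Step 2: Apply arcsin to both sides: theta = arcsin(3)

Step 2 applies arcsin to 3. However, arcsin(x) is only defined for x in [-1, 1] because sin(theta) can only produce values in that range. Since |3| > 1, arcsin(3) is undefined. There is no angle whose sine equals 3.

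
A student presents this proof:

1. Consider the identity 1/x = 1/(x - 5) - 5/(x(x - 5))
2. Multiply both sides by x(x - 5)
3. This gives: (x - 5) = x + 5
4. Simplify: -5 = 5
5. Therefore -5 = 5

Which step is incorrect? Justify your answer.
Step 3: This gives: (x - 5) = x + 5

Step 3 makes a sign error when clearing denominators. Multiplying -5/(x(x - 5)) by x(x - 5) gives -5, not +5. The correct result is (x - 5) = x - 5, which is trivially true, not (x - 5) = x + 5. (Step 1 is a valid identity: 1/(x - 5) - 5/(x(x - 5)) = (x - 5)/(x(x - 5)) = 1/x.)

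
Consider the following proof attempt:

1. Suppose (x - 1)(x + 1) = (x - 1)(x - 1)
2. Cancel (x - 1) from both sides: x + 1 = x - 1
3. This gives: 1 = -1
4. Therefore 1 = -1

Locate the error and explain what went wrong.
Step 2: Cancel (x - 1) from both sides: x + 1 = x - 1

Step 2 cancels (x - 1) from both sides. This is only valid if (x - 1) ≠ 0, i.e., x ≠ 1. When x = 1, both sides equal zero regardless of the other factors. The correct approach requires considering x = 1 as a separate case.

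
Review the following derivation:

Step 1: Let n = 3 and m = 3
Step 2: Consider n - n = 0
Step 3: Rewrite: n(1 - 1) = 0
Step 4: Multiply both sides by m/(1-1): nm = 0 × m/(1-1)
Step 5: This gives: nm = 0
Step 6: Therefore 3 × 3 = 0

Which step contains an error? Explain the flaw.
Step 4: Multiply both sides by m/(1-1): nm = 0 × m/(1-1)

Step 4 multiplies both sides by m/(1-1). However, 1-1 = 0, so this is multiplication by m/0, which is undefined. We cannot multiply by an undefined expression.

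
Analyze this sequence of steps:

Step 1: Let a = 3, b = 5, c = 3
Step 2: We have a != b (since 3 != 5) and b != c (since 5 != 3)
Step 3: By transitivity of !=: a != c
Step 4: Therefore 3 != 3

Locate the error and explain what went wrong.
Step 3: By transitivity of !=: a != c

Step 3 incorrectly applies transitivity to the '!=' relation. Transitivity states: if a R b and b R c, then a R c. However, '!=' is not transitive. Counterexample: 3 != 5 and 5 != 3, but 3 = 3 (both equal 3). Transitivity holds for relations like <, <=, =, but not for !=.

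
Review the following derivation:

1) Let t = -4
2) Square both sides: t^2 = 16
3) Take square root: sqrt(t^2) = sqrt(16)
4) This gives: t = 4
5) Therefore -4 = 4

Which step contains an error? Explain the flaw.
Step 4: This gives: t = 4

Step 4 incorrectly states that sqrt(t^2) = t. The correct identity is sqrt(t^2) = |t|. Since t = -4 < 0, we have sqrt(t^2) = |-4| = 4, not t = -4.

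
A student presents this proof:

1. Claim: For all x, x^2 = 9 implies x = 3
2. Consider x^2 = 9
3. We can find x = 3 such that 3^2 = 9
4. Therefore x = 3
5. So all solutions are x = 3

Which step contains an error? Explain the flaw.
Step 4: Therefore x = 3

Step 4 incorrectly concludes that x = 3 is the only solution. The proof shows that x = 3 is A solution (existence), but does not show it is the ONLY solution (uniqueness). In fact, x = -3 is also a solution since (-3)^2 = 9. Finding one solution doesn't prove there are no others.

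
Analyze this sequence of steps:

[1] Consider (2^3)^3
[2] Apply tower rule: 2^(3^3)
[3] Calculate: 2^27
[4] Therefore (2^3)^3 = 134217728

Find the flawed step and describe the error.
Step 2: Apply tower rule: 2^(3^3)

Step 2 incorrectly states that (a^b)^c = a^(b^c). The correct rule is (a^b)^c = a^(b×c). The actual value is (2^3)^3 = 2^9 = 512, not 2^27 = 134217728.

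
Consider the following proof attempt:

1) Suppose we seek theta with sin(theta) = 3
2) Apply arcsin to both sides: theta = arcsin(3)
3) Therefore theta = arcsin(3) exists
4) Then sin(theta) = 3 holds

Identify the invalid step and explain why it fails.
Step 2: Apply arcsin to both sides: theta = arcsin(3)

Step 2 applies arcsin to 3. However, arcsin(x) is only defined for x in [-1, 1] because sin(theta) can only produce values in that range. Since |3| > 1, arcsin(3) is undefined. There is no angle whose sine equals 3.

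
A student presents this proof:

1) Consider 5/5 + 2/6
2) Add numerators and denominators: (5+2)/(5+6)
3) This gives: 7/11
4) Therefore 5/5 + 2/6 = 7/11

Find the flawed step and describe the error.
Step 2: Add numerators and denominators: (5+2)/(5+6)

Step 2 incorrectly adds fractions by separately adding numerators and denominators. This is wrong. The correct method requires a common denominator: 5/5 + 2/6 = (5×6 + 2×5)/(5×6) = 40/30 = 4/3. The method used gives 7/11, which is different.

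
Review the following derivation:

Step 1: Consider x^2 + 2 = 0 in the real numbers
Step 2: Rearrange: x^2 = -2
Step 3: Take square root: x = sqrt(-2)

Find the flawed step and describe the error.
Step 3: Take square root: x = sqrt(-2)

Step 3 takes the square root of -2, which is negative. In the real number system, the square root of a negative number is undefined. The equation x^2 + 2 = 0 has no real solutions. Square roots of negative numbers only exist in the complex numbers.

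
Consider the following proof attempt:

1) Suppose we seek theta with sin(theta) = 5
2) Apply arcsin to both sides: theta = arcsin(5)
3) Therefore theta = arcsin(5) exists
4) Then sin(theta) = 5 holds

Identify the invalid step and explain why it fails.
Step 2: Apply arcsin to both sides: theta = arcsin(5)

Step 2 applies arcsin to 5. However, arcsin(x) is only defined for x in [-1, 1] because sin(theta) can only produce values in that range. Since |5| > 1, arcsin(5) is undefined. There is no angle whose sine equals 5.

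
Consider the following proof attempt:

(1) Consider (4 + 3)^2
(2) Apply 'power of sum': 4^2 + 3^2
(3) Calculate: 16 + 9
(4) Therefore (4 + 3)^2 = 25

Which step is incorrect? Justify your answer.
Step 2: Apply 'power of sum': 4^2 + 3^2

Step 2 incorrectly applies a non-existent rule '(a+b)^n = a^n + b^n'. This is false in general. The correct expansion uses the binomial theorem. The actual value is (4 + 3)^2 = 7^2 = 49, not 25.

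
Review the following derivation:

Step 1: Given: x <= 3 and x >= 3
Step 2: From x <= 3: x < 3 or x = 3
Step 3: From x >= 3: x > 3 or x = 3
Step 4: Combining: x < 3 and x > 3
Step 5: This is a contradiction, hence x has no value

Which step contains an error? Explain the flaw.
Step 4: Combining: x < 3 and x > 3

Step 4 incorrectly combines the conditions. From x <= 3 and x >= 3, the intersection is x = 3. The error treats the 'or' cases as 'and' requirements. The correct conclusion is that x = 3 is the unique solution, not that no solution exists.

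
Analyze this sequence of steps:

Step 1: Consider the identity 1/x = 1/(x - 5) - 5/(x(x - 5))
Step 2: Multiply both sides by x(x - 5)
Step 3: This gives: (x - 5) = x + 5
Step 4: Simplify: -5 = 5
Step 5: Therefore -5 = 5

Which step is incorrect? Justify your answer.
Step 3: This gives: (x - 5) = x + 5

Step 3 makes a sign error when clearing denominators. Multiplying -5/(x(x - 5)) by x(x - 5) gives -5, not +5. The correct result is (x - 5) = x - 5, which is trivially true, not (x - 5) = x + 5. (Step 1 is a valid identity: 1/(x - 5) - 5/(x(x - 5)) = (x - 5)/(x(x - 5)) = 1/x.)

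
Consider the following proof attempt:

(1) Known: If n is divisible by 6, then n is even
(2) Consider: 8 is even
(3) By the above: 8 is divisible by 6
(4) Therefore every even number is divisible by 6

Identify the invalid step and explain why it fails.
Step 3: By the above: 8 is divisible by 6

Step 3 commits the fallacy of affirming the consequent. The known fact 'divisible by 6 → even' does NOT imply 'even → divisible by 6'. That would be the converse, which is false. For example, 8 is even but 8 ÷ 6 = 1.33, which is not an integer.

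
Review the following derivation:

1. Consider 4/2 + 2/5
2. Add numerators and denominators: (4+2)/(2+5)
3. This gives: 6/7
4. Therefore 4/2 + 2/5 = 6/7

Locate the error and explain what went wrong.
Step 2: Add numerators and denominators: (4+2)/(2+5)

Step 2 incorrectly adds fractions by separately adding numerators and denominators. This is wrong. The correct method requires a common denominator: 4/2 + 2/5 = (4×5 + 2×2)/(2×5) = 24/10 = 12/5. The method used gives 6/7, which is different.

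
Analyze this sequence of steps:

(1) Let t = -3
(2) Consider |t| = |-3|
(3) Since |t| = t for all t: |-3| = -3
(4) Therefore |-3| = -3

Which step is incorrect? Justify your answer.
Step 3: Since |t| = t for all t: |-3| = -3

Step 3 incorrectly states that |t| = t for all t. The correct definition is |t| = t when t >= 0, and |t| = -t when t < 0. Since -3 < 0, we have |-3| = -(-3) = 3, not -3.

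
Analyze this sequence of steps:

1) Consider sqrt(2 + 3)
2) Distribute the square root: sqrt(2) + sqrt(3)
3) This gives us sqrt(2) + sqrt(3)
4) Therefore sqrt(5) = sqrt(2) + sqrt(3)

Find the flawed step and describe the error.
Step 2: Distribute the square root: sqrt(2) + sqrt(3)

Step 2 incorrectly 'distributes' the square root over addition. The square root function does not distribute: sqrt(a + b) ≠ sqrt(a) + sqrt(b). In fact, sqrt(2 + 3) = sqrt(5) ≈ 2.2361, while sqrt(2) + sqrt(3) ≈ 3.1463.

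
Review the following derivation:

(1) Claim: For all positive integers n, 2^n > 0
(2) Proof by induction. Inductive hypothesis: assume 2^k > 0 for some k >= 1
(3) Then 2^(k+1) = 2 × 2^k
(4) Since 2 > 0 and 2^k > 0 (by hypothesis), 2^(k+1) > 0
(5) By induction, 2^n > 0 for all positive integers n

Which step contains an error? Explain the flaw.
Step 5: By induction, 2^n > 0 for all positive integers n

Step 5 concludes the proof by induction, but no base case was ever established. A valid induction proof requires: (1) a base case proving 2^1 > 0, and (2) an inductive step showing IF 2^k > 0 THEN 2^(k+1) > 0. Steps 2-4 correctly establish the inductive step, but without the base case the conclusion in step 5 does not follow.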